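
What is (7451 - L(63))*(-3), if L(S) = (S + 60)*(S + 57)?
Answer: 21927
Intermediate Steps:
L(S) = (57 + S)*(60 + S) (L(S) = (60 + S)*(57 + S) = (57 + S)*(60 + S))
(7451 - L(63))*(-3) = (7451 - (3420 + 63² + 117*63))*(-3) = (7451 - (3420 + 3969 + 7371))*(-3) = (7451 - 1*14760)*(-3) = (7451 - 14760)*(-3) = -7309*(-3) = 21927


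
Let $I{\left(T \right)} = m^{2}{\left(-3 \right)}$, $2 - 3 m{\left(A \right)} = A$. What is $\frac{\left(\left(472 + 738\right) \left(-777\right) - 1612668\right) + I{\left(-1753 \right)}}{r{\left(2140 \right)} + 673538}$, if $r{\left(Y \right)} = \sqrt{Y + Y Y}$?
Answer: $- \frac{7737441884573}{2041419850668} + \frac{22975517 \sqrt{1145435}}{2041419850668} \approx -3.7782$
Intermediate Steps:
$m{\left(A \right)} = \frac{2}{3} - \frac{A}{3}$
$r{\left(Y \right)} = \sqrt{Y + Y^{2}}$
$I{\left(T \right)} = \frac{25}{9}$ ($I{\left(T \right)} = \left(\frac{2}{3} - -1\right)^{2} = \left(\frac{2}{3} + 1\right)^{2} = \left(\frac{5}{3}\right)^{2} = \frac{25}{9}$)
$\frac{\left(\left(472 + 738\right) \left(-777\right) - 1612668\right) + I{\left(-1753 \right)}}{r{\left(2140 \right)} + 673538} = \frac{\left(\left(472 + 738\right) \left(-777\right) - 1612668\right) + \frac{25}{9}}{\sqrt{2140 \left(1 + 2140\right)} + 673538} = \frac{\left(1210 \left(-777\right) - 1612668\right) + \frac{25}{9}}{\sqrt{2140 \cdot 2141} + 673538} = \frac{\left(-940170 - 1612668\right) + \frac{25}{9}}{\sqrt{4581740} + 673538} = \frac{-2552838 + \frac{25}{9}}{2 \sqrt{1145435} + 673538} = - \frac{22975517}{9 \left(673538 + 2 \sqrt{1145435}\right)}$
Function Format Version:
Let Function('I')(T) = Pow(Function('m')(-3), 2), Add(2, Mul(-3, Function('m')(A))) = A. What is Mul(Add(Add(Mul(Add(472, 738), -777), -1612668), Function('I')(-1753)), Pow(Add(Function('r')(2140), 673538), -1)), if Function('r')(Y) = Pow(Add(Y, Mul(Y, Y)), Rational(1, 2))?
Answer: Add(Rational(-7737441884573, 2041419850668), Mul(Rational(22975517, 2041419850668), Pow(1145435, Rational(1, 2)))) ≈ -3.7782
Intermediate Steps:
Function('m')(A) = Add(Rational(2, 3), Mul(Rational(-1, 3), A))
Function('r')(Y) = Pow(Add(Y, Pow(Y, 2)), Rational(1, 2))
Function('I')(T) = Rational(25, 9) (Function('I')(T) = Pow(Add(Rational(2, 3), Mul(Rational(-1, 3), -3)), 2) = Pow(Add(Rational(2, 3), 1), 2) = Pow(Rational(5, 3), 2) = Rational(25, 9))
Mul(Add(Add(Mul(Add(472, 738), -777), -1612668), Function('I')(-1753)), Pow(Add(Function('r')(2140), 673538), -1)) = Mul(Add(Add(Mul(Add(472, 738), -777), -1612668), Rational(25, 9)), Pow(Add(Pow(Mul(2140, Add(1, 2140)), Rational(1, 2)), 673538), -1)) = Mul(Add(Add(Mul(1210, -777), -1612668), Rational(25, 9)), Pow(Add(Pow(Mul(2140, 2141), Rational(1, 2)), 673538), -1)) = Mul(Add(Add(-940170, -1612668), Rational(25, 9)), Pow(Add(Pow(4581740, Rational(1, 2)), 673538), -1)) = Mul(Add(-2552838, Rational(25, 9)), Pow(Add(Mul(2, Pow(1145435, Rational(1, 2))), 673538), -1)) = Mul(Rational(-22975517, 9), Pow(Add(673538, Mul(2, Pow(1145435, Rational(1, 2)))), -1))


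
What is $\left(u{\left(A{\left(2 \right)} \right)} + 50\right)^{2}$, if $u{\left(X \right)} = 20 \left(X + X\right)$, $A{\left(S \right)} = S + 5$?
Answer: $108900$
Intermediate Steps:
$A{\left(S \right)} = 5 + S$
$u{\left(X \right)} = 40 X$ ($u{\left(X \right)} = 20 \cdot 2 X = 40 X$)
$\left(u{\left(A{\left(2 \right)} \right)} + 50\right)^{2} = \left(40 \left(5 + 2\right) + 50\right)^{2} = \left(40 \cdot 7 + 50\right)^{2} = \left(280 + 50\right)^{2} = 330^{2} = 108900$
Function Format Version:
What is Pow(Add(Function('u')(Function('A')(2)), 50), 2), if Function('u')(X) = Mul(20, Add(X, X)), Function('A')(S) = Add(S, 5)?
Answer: 108900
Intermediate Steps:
Function('A')(S) = Add(5, S)
Function('u')(X) = Mul(40, X) (Function('u')(X) = Mul(20, Mul(2, X)) = Mul(40, X))
Pow(Add(Function('u')(Function('A')(2)), 50), 2) = Pow(Add(Mul(40, Add(5, 2)), 50), 2) = Pow(Add(Mul(40, 7), 50), 2) = Pow(Add(280, 50), 2) = Pow(330, 2) = 108900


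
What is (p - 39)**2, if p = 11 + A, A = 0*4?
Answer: 784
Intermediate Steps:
A = 0
p = 11 (p = 11 + 0 = 11)
(p - 39)**2 = (11 - 39)**2 = (-28)**2 = 784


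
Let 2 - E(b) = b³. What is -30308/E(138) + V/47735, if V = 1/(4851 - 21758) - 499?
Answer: 228828289508/212099872895515 ≈ 0.0010789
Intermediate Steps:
E(b) = 2 - b³
V = -8436594/16907 (V = 1/(-16907) - 499 = -1/16907 - 499 = -8436594/16907 ≈ -499.00)
-30308/E(138) + V/47735 = -30308/(2 - 1*138³) - 8436594/16907/47735 = -30308/(2 - 1*2628072) - 8436594/16907*1/47735 = -30308/(2 - 2628072) - 8436594/807055645 = -30308/(-2628070) - 8436594/807055645 = -30308*(-1/2628070) - 8436594/807055645 = 15154/1314035 - 8436594/807055645 = 228828289508/212099872895515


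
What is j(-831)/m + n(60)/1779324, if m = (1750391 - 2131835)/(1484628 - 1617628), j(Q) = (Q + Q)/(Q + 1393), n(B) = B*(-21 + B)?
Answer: -10255086245/9958135043 ≈ -1.0298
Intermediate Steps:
j(Q) = 2*Q/(1393 + Q) (j(Q) = (2*Q)/(1393 + Q) = 2*Q/(1393 + Q))
m = 717/250 (m = -381444/(-133000) = -381444*(-1/133000) = 717/250 ≈ 2.8680)
j(-831)/m + n(60)/1779324 = (2*(-831)/(1393 - 831))/(717/250) + (60*(-21 + 60))/1779324 = (2*(-831)/562)*(250/717) + (60*39)*(1/1779324) = (2*(-831)*(1/562))*(250/717) + 2340*(1/1779324) = -831/281*250/717 + 195/148277 = -69250/67159 + 195/148277 = -10255086245/9958135043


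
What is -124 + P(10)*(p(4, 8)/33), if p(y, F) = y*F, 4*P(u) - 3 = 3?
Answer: -1348/11 ≈ -122.55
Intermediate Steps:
P(u) = 3/2 (P(u) = ¾ + (¼)*3 = ¾ + ¾ = 3/2)
p(y, F) = F*y
-124 + P(10)*(p(4, 8)/33) = -124 + 3*((8*4)/33)/2 = -124 + 3*(32*(1/33))/2 = -124 + (3/2)*(32/33) = -124 + 16/11 = -1348/11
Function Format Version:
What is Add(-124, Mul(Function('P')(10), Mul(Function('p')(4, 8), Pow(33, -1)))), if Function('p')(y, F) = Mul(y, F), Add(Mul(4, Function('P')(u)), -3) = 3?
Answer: Rational(-1348, 11) ≈ -122.55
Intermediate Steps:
Function('P')(u) = Rational(3, 2) (Function('P')(u) = Add(Rational(3, 4), Mul(Rational(1, 4), 3)) = Add(Rational(3, 4), Rational(3, 4)) = Rational(3, 2))
Function('p')(y, F) = Mul(F, y)
Add(-124, Mul(Function('P')(10), Mul(Function('p')(4, 8), Pow(33, -1)))) = Add(-124, Mul(Rational(3, 2), Mul(Mul(8, 4), Pow(33, -1)))) = Add(-124, Mul(Rational(3, 2), Mul(32, Rational(1, 33)))) = Add(-124, Mul(Rational(3, 2), Rational(32, 33))) = Add(-124, Rational(16, 11)) = Rational(-1348, 11)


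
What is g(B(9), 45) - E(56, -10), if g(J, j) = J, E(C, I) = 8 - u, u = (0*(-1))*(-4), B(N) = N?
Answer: 1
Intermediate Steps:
u = 0 (u = 0*(-4) = 0)
E(C, I) = 8 (E(C, I) = 8 - 1*0 = 8 + 0 = 8)
g(B(9), 45) - E(56, -10) = 9 - 1*8 = 9 - 8 = 1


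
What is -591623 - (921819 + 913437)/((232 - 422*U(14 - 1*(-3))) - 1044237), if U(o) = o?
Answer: -207299946087/350393 ≈ -5.9162e+5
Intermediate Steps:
-591623 - (921819 + 913437)/((232 - 422*U(14 - 1*(-3))) - 1044237) = -591623 - (921819 + 913437)/((232 - 422*(14 - 1*(-3))) - 1044237) = -591623 - 1835256/((232 - 422*(14 + 3)) - 1044237) = -591623 - 1835256/((232 - 422*17) - 1044237) = -591623 - 1835256/((232 - 7174) - 1044237) = -591623 - 1835256/(-6942 - 1044237) = -591623 - 1835256/(-1051179) = -591623 - 1835256*(-1)/1051179 = -591623 - 1*(-611752/350393) = -591623 + 611752/350393 = -207299946087/350393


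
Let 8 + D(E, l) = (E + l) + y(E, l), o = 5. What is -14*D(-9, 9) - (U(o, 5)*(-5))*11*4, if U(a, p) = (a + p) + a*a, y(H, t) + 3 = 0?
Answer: 7854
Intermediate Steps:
y(H, t) = -3 (y(H, t) = -3 + 0 = -3)
U(a, p) = a + p + a² (U(a, p) = (a + p) + a² = a + p + a²)
D(E, l) = -11 + E + l (D(E, l) = -8 + ((E + l) - 3) = -8 + (-3 + E + l) = -11 + E + l)
-14*D(-9, 9) - (U(o, 5)*(-5))*11*4 = -14*(-11 - 9 + 9) - ((5 + 5 + 5²)*(-5))*11*4 = -14*(-11) - ((5 + 5 + 25)*(-5))*11*4 = 154 - (35*(-5))*11*4 = 154 - (-175*11)*4 = 154 - (-1925)*4 = 154 - 1*(-7700) = 154 + 7700 = 7854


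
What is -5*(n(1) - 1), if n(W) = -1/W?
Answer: 10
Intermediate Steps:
-5*(n(1) - 1) = -5*(-1/1 - 1) = -5*(-1*1 - 1) = -5*(-1 - 1) = -5*(-2) = 10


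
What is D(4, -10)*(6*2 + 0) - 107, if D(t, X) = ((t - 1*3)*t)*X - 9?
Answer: -695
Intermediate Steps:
D(t, X) = -9 + X*t*(-3 + t) (D(t, X) = ((t - 3)*t)*X - 9 = ((-3 + t)*t)*X - 9 = (t*(-3 + t))*X - 9 = X*t*(-3 + t) - 9 = -9 + X*t*(-3 + t))
D(4, -10)*(6*2 + 0) - 107 = (-9 - 10*4² - 3*(-10)*4)*(6*2 + 0) - 107 = (-9 - 10*16 + 120)*(12 + 0) - 107 = (-9 - 160 + 120)*12 - 107 = -49*12 - 107 = -588 - 107 = -695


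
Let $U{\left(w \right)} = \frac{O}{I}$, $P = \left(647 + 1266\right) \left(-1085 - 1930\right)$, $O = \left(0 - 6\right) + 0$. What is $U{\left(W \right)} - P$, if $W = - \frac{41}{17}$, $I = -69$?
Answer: $\frac{132656987}{23} \approx 5.7677 \cdot 10^{6}$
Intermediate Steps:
$O = -6$ ($O = -6 + 0 = -6$)
$P = -5767695$ ($P = 1913 \left(-3015\right) = -5767695$)
$W = - \frac{41}{17}$ ($W = \left(-41\right) \frac{1}{17} = - \frac{41}{17} \approx -2.4118$)
$U{\left(w \right)} = \frac{2}{23}$ ($U{\left(w \right)} = - \frac{6}{-69} = \left(-6\right) \left(- \frac{1}{69}\right) = \frac{2}{23}$)
$U{\left(W \right)} - P = \frac{2}{23} - -5767695 = \frac{2}{23} + 5767695 = \frac{132656987}{23}$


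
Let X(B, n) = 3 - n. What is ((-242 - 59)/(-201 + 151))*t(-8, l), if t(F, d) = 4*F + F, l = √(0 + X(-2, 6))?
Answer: -1204/5 ≈ -240.80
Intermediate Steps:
l = I*√3 (l = √(0 + (3 - 1*6)) = √(0 + (3 - 6)) = √(0 - 3) = √(-3) = I*√3 ≈ 1.732*I)
t(F, d) = 5*F
((-242 - 59)/(-201 + 151))*t(-8, l) = ((-242 - 59)/(-201 + 151))*(5*(-8)) = -301/(-50)*(-40) = -301*(-1/50)*(-40) = (301/50)*(-40) = -1204/5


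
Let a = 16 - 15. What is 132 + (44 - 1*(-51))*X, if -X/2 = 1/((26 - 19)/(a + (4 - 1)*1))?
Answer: 164/7 ≈ 23.429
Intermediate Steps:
a = 1
X = -8/7 (X = -2*(1 + (4 - 1)*1)/(26 - 19) = -2/(7/(1 + 3*1)) = -2/(7/(1 + 3)) = -2/(7/4) = -2/(7*(¼)) = -2/7/4 = -2*4/7 = -8/7 ≈ -1.1429)
132 + (44 - 1*(-51))*X = 132 + (44 - 1*(-51))*(-8/7) = 132 + (44 + 51)*(-8/7) = 132 + 95*(-8/7) = 132 - 760/7 = 164/7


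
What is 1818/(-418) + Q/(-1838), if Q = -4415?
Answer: -748007/384142 ≈ -1.9472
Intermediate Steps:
1818/(-418) + Q/(-1838) = 1818/(-418) - 4415/(-1838) = 1818*(-1/418) - 4415*(-1/1838) = -909/209 + 4415/1838 = -748007/384142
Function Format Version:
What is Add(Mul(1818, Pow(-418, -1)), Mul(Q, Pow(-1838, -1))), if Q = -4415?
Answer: Rational(-748007, 384142) ≈ -1.9472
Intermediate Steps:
Add(Mul(1818, Pow(-418, -1)), Mul(Q, Pow(-1838, -1))) = Add(Mul(1818, Pow(-418, -1)), Mul(-4415, Pow(-1838, -1))) = Add(Mul(1818, Rational(-1, 418)), Mul(-4415, Rational(-1, 1838))) = Add(Rational(-909, 209), Rational(4415, 1838)) = Rational(-748007, 384142)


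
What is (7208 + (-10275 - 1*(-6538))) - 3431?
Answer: 40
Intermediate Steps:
(7208 + (-10275 - 1*(-6538))) - 3431 = (7208 + (-10275 + 6538)) - 3431 = (7208 - 3737) - 3431 = 3471 - 3431 = 40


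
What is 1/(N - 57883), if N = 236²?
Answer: -1/2187 ≈ -0.00045725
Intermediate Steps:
N = 55696
1/(N - 57883) = 1/(55696 - 57883) = 1/(-2187) = -1/2187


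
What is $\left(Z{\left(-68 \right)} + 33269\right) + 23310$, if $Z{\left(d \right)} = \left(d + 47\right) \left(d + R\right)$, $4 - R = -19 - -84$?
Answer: $59288$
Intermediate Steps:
$R = -61$ ($R = 4 - \left(-19 - -84\right) = 4 - \left(-19 + 84\right) = 4 - 65 = -61$)
$Z{\left(d \right)} = \left(-61 + d\right) \left(47 + d\right)$ ($Z{\left(d \right)} = \left(d + 47\right) \left(d - 61\right) = \left(47 + d\right) \left(-61 + d\right) = \left(-61 + d\right) \left(47 + d\right)$)
$\left(Z{\left(-68 \right)} + 33269\right) + 23310 = \left(\left(-2867 + \left(-68\right)^{2} - -952\right) + 33269\right) + 23310 = \left(\left(-2867 + 4624 + 952\right) + 33269\right) + 23310 = \left(2709 + 33269\right) + 23310 = 35978 + 23310 = 59288$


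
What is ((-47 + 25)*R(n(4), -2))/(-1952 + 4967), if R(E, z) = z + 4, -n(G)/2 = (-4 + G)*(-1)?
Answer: -44/3015 ≈ -0.014594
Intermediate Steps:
n(G) = -8 + 2*G (n(G) = -2*(-4 + G)*(-1) = -2*(4 - G) = -8 + 2*G)
R(E, z) = 4 + z
((-47 + 25)*R(n(4), -2))/(-1952 + 4967) = ((-47 + 25)*(4 - 2))/(-1952 + 4967) = -22*2/3015 = -44*1/3015 = -44/3015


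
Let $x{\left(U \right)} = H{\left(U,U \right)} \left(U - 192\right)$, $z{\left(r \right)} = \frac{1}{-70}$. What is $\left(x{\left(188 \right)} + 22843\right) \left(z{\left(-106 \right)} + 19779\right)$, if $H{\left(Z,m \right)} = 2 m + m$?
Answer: $\frac{4071899789}{10} \approx 4.0719 \cdot 10^{8}$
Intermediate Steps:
$z{\left(r \right)} = - \frac{1}{70}$
$H{\left(Z,m \right)} = 3 m$
$x{\left(U \right)} = 3 U \left(-192 + U\right)$ ($x{\left(U \right)} = 3 U \left(U - 192\right) = 3 U \left(-192 + U\right)$)
$\left(x{\left(188 \right)} + 22843\right) \left(z{\left(-106 \right)} + 19779\right) = \left(3 \cdot 188 \left(-192 + 188\right) + 22843\right) \left(- \frac{1}{70} + 19779\right) = \left(3 \cdot 188 \left(-4\right) + 22843\right) \frac{1384529}{70} = \left(-2256 + 22843\right) \frac{1384529}{70} = 20587 \cdot \frac{1384529}{70} = \frac{4071899789}{10}$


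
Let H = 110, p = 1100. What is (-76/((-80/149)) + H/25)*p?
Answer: 160545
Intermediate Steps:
(-76/((-80/149)) + H/25)*p = (-76/((-80/149)) + 110/25)*1100 = (-76/((-80*1/149)) + 110*(1/25))*1100 = (-76/(-80/149) + 22/5)*1100 = (-76*(-149/80) + 22/5)*1100 = (2831/20 + 22/5)*1100 = (2919/20)*1100 = 160545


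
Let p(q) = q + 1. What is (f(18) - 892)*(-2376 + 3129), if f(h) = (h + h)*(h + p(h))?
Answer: 331320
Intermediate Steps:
p(q) = 1 + q
f(h) = 2*h*(1 + 2*h) (f(h) = (h + h)*(h + (1 + h)) = (2*h)*(1 + 2*h) = 2*h*(1 + 2*h))
(f(18) - 892)*(-2376 + 3129) = (2*18*(1 + 2*18) - 892)*(-2376 + 3129) = (2*18*(1 + 36) - 892)*753 = (2*18*37 - 892)*753 = (1332 - 892)*753 = 440*753 = 331320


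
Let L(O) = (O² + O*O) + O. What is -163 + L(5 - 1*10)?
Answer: -118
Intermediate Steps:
L(O) = O + 2*O² (L(O) = (O² + O²) + O = 2*O² + O = O + 2*O²)
-163 + L(5 - 1*10) = -163 + (5 - 1*10)*(1 + 2*(5 - 1*10)) = -163 + (5 - 10)*(1 + 2*(5 - 10)) = -163 - 5*(1 + 2*(-5)) = -163 - 5*(1 - 10) = -163 - 5*(-9) = -163 + 45 = -118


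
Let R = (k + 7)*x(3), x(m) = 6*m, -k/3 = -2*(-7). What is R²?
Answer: 396900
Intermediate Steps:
k = -42 (k = -(-6)*(-7) = -3*14 = -42)
R = -630 (R = (-42 + 7)*(6*3) = -35*18 = -630)
R² = (-630)² = 396900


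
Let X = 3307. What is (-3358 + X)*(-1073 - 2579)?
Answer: 186252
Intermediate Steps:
(-3358 + X)*(-1073 - 2579) = (-3358 + 3307)*(-1073 - 2579) = -51*(-3652) = 186252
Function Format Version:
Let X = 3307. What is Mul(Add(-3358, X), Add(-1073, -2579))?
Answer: 186252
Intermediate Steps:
Mul(Add(-3358, X), Add(-1073, -2579)) = Mul(Add(-3358, 3307), Add(-1073, -2579)) = Mul(-51, -3652) = 186252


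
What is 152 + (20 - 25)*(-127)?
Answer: 787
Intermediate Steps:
152 + (20 - 25)*(-127) = 152 - 5*(-127) = 152 + 635 = 787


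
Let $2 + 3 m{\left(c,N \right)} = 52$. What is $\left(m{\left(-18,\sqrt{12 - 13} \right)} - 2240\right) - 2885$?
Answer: $- \frac{15325}{3} \approx -5108.3$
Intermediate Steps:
$m{\left(c,N \right)} = \frac{50}{3}$ ($m{\left(c,N \right)} = - \frac{2}{3} + \frac{1}{3} \cdot 52 = - \frac{2}{3} + \frac{52}{3} = \frac{50}{3}$)
$\left(m{\left(-18,\sqrt{12 - 13} \right)} - 2240\right) - 2885 = \left(\frac{50}{3} - 2240\right) - 2885 = - \frac{6670}{3} - 2885 = - \frac{15325}{3}$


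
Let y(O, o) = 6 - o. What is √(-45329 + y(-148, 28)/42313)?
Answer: I*√81156587835687/42313 ≈ 212.91*I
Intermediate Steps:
√(-45329 + y(-148, 28)/42313) = √(-45329 + (6 - 1*28)/42313) = √(-45329 + (6 - 28)*(1/42313)) = √(-45329 - 22*1/42313) = √(-45329 - 22/42313) = √(-1918005999/42313) = I*√81156587835687/42313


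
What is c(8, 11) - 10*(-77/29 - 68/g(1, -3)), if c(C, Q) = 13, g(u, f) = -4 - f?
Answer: -18573/29 ≈ -640.45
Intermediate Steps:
c(8, 11) - 10*(-77/29 - 68/g(1, -3)) = 13 - 10*(-77/29 - 68/(-4 - 1*(-3))) = 13 - 10*(-77*1/29 - 68/(-4 + 3)) = 13 - 10*(-77/29 - 68/(-1)) = 13 - 10*(-77/29 - 68*(-1)) = 13 - 10*(-77/29 + 68) = 13 - 10*1895/29 = 13 - 18950/29 = -18573/29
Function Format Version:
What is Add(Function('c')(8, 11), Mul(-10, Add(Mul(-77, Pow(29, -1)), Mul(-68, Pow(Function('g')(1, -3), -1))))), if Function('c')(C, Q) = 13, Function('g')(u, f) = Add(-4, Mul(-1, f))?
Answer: Rational(-18573, 29) ≈ -640.45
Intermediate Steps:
Add(Function('c')(8, 11), Mul(-10, Add(Mul(-77, Pow(29, -1)), Mul(-68, Pow(Function('g')(1, -3), -1))))) = Add(13, Mul(-10, Add(Mul(-77, Pow(29, -1)), Mul(-68, Pow(Add(-4, Mul(-1, -3)), -1))))) = Add(13, Mul(-10, Add(Mul(-77, Rational(1, 29)), Mul(-68, Pow(Add(-4, 3), -1))))) = Add(13, Mul(-10, Add(Rational(-77, 29), Mul(-68, Pow(-1, -1))))) = Add(13, Mul(-10, Add(Rational(-77, 29), Mul(-68, -1)))) = Add(13, Mul(-10, Add(Rational(-77, 29), 68))) = Add(13, Mul(-10, Rational(1895, 29))) = Add(13, Rational(-18950, 29)) = Rational(-18573, 29)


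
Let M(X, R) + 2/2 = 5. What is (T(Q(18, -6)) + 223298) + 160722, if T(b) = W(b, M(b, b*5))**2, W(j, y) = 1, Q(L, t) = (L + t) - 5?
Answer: 384021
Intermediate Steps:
M(X, R) = 4 (M(X, R) = -1 + 5 = 4)
Q(L, t) = -5 + L + t
T(b) = 1 (T(b) = 1**2 = 1)
(T(Q(18, -6)) + 223298) + 160722 = (1 + 223298) + 160722 = 223299 + 160722 = 384021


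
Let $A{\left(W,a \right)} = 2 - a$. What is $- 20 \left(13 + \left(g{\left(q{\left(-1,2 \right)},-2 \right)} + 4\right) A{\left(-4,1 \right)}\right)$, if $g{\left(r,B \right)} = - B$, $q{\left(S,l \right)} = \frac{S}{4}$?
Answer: $-380$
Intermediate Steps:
$q{\left(S,l \right)} = \frac{S}{4}$ ($q{\left(S,l \right)} = S \frac{1}{4} = \frac{S}{4}$)
$- 20 \left(13 + \left(g{\left(q{\left(-1,2 \right)},-2 \right)} + 4\right) A{\left(-4,1 \right)}\right) = - 20 \left(13 + \left(\left(-1\right) \left(-2\right) + 4\right) \left(2 - 1\right)\right) = - 20 \left(13 + \left(2 + 4\right) \left(2 - 1\right)\right) = - 20 \left(13 + 6 \cdot 1\right) = - 20 \left(13 + 6\right) = \left(-20\right) 19 = -380$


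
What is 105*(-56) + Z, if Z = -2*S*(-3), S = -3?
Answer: -5898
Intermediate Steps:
Z = -18 (Z = -2*(-3)*(-3) = 6*(-3) = -18)
105*(-56) + Z = 105*(-56) - 18 = -5880 - 18 = -5898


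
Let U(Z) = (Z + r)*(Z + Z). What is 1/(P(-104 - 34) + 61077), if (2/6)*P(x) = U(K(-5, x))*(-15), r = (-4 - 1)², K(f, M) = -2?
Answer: 1/65217 ≈ 1.5333e-5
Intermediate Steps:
r = 25 (r = (-5)² = 25)
U(Z) = 2*Z*(25 + Z) (U(Z) = (Z + 25)*(Z + Z) = (25 + Z)*(2*Z) = 2*Z*(25 + Z))
P(x) = 4140 (P(x) = 3*((2*(-2)*(25 - 2))*(-15)) = 3*((2*(-2)*23)*(-15)) = 3*(-92*(-15)) = 3*1380 = 4140)
1/(P(-104 - 34) + 61077) = 1/(4140 + 61077) = 1/65217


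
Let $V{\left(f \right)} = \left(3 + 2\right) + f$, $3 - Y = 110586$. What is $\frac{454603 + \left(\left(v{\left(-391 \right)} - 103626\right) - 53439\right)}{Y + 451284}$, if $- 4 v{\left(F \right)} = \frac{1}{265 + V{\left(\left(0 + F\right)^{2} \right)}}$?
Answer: $\frac{60757656317}{69571598468} \approx 0.87331$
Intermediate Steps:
$Y = -110583$ ($Y = 3 - 110586 = -110583$)
$V{\left(f \right)} = 5 + f$
$v{\left(F \right)} = - \frac{1}{4 \left(270 + F^{2}\right)}$ ($v{\left(F \right)} = - \frac{1}{4 \left(265 + \left(5 + \left(0 + F\right)^{2}\right)\right)} = - \frac{1}{4 \left(265 + \left(5 + F^{2}\right)\right)} = - \frac{1}{4 \left(270 + F^{2}\right)}$)
$\frac{454603 + \left(\left(v{\left(-391 \right)} - 103626\right) - 53439\right)}{Y + 451284} = \frac{454603 - \left(157065 + \frac{1}{1080 + 4 \left(-391\right)^{2}}\right)}{-110583 + 451284} = \frac{454603 - \left(157065 + \frac{1}{1080 + 4 \cdot 152881}\right)}{340701} = \left(454603 - \left(157065 + \frac{1}{1080 + 611524}\right)\right) \frac{1}{340701} = \left(454603 - \frac{96218647261}{612604}\right) \frac{1}{340701} = \frac{182272968951}{612604} \cdot \frac{1}{340701} = \frac{60757656317}{69571598468}$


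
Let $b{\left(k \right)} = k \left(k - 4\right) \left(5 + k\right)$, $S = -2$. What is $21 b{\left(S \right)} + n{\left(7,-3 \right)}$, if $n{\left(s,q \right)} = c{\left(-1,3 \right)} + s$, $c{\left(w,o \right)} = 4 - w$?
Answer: $768$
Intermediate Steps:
$n{\left(s,q \right)} = 5 + s$ ($n{\left(s,q \right)} = \left(4 - -1\right) + s = \left(4 + 1\right) + s = 5 + s$)
$b{\left(k \right)} = k \left(-4 + k\right) \left(5 + k\right)$
$21 b{\left(S \right)} + n{\left(7,-3 \right)} = 21 \left(- 2 \left(-20 - 2 + \left(-2\right)^{2}\right)\right) + \left(5 + 7\right) = 21 \left(- 2 \left(-20 - 2 + 4\right)\right) + 12 = 21 \left(\left(-2\right) \left(-18\right)\right) + 12 = 21 \cdot 36 + 12 = 756 + 12 = 768$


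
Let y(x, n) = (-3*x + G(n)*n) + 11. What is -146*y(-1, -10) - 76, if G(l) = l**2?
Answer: 143880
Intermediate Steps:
y(x, n) = 11 + n**3 - 3*x (y(x, n) = (-3*x + n**2*n) + 11 = (-3*x + n**3) + 11 = (n**3 - 3*x) + 11 = 11 + n**3 - 3*x)
-146*y(-1, -10) - 76 = -146*(11 + (-10)**3 - 3*(-1)) - 76 = -146*(11 - 1000 + 3) - 76 = -146*(-986) - 76 = 143956 - 76 = 143880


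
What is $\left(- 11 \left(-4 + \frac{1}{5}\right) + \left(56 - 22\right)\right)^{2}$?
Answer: $\frac{143641}{25} \approx 5745.6$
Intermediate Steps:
$\left(- 11 \left(-4 + \frac{1}{5}\right) + \left(56 - 22\right)\right)^{2} = \left(- 11 \left(-4 + \frac{1}{5}\right) + 34\right)^{2} = \left(\left(-11\right) \left(- \frac{19}{5}\right) + 34\right)^{2} = \left(\frac{209}{5} + 34\right)^{2} = \left(\frac{379}{5}\right)^{2} = \frac{143641}{25}$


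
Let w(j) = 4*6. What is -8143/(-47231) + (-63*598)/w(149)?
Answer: -296530877/188924 ≈ -1569.6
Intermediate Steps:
w(j) = 24
-8143/(-47231) + (-63*598)/w(149) = -8143/(-47231) - 63*598/24 = -8143*(-1/47231) - 37674*1/24 = 8143/47231 - 6279/4 = -296530877/188924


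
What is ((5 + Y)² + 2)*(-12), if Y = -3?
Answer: -72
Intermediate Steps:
((5 + Y)² + 2)*(-12) = ((5 - 3)² + 2)*(-12) = (2² + 2)*(-12) = (4 + 2)*(-12) = 6*(-12) = -72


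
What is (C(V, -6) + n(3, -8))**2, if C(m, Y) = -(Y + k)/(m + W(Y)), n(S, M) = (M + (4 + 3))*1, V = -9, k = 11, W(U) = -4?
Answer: 64/169 ≈ 0.37870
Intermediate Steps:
n(S, M) = 7 + M (n(S, M) = (M + 7)*1 = (7 + M)*1 = 7 + M)
C(m, Y) = -(11 + Y)/(-4 + m) (C(m, Y) = -(Y + 11)/(m - 4) = -(11 + Y)/(-4 + m))
(C(V, -6) + n(3, -8))**2 = ((-11 - 1*(-6))/(-4 - 9) + (7 - 8))**2 = ((-11 + 6)/(-13) - 1)**2 = (-1/13*(-5) - 1)**2 = (5/13 - 1)**2 = (-8/13)**2 = 64/169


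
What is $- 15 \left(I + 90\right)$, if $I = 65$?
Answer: $-2325$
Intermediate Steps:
$- 15 \left(I + 90\right) = - 15 \left(65 + 90\right) = \left(-15\right) 155 = -2325$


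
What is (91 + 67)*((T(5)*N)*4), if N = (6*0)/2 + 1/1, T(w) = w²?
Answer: 15800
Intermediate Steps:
N = 1 (N = 0*(½) + 1*1 = 0 + 1 = 1)
(91 + 67)*((T(5)*N)*4) = (91 + 67)*((5²*1)*4) = 158*((25*1)*4) = 158*(25*4) = 158*100 = 15800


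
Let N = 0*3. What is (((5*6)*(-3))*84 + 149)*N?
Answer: 0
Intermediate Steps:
N = 0
(((5*6)*(-3))*84 + 149)*N = (((5*6)*(-3))*84 + 149)*0 = ((30*(-3))*84 + 149)*0 = (-90*84 + 149)*0 = (-7560 + 149)*0 = -7411*0 = 0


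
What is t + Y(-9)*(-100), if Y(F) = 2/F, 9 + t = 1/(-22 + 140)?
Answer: 14051/1062 ≈ 13.231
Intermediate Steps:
t = -1061/118 (t = -9 + 1/(-22 + 140) = -9 + 1/118 = -1061/118 ≈ -8.9915)
t + Y(-9)*(-100) = -1061/118 + (2/(-9))*(-100) = -1061/118 + (2*(-⅑))*(-100) = -1061/118 - 2/9*(-100) = -1061/118 + 200/9 = 14051/1062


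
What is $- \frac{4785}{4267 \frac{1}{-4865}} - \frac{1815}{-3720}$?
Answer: $\frac{5773714507}{1058216} \approx 5456.1$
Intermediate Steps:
$- \frac{4785}{4267 \frac{1}{-4865}} - \frac{1815}{-3720} = - \frac{4785}{4267 \left(- \frac{1}{4865}\right)} - - \frac{121}{248} = - \frac{4785}{- \frac{4267}{4865}} + \frac{121}{248} = \left(-4785\right) \left(- \frac{4865}{4267}\right) + \frac{121}{248} = \frac{23279025}{4267} + \frac{121}{248} = \frac{5773714507}{1058216}$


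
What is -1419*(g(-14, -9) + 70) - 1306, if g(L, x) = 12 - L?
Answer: -137530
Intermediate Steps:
-1419*(g(-14, -9) + 70) - 1306 = -1419*((12 - 1*(-14)) + 70) - 1306 = -1419*((12 + 14) + 70) - 1306 = -1419*(26 + 70) - 1306 = -1419*96 - 1306 = -136224 - 1306 = -137530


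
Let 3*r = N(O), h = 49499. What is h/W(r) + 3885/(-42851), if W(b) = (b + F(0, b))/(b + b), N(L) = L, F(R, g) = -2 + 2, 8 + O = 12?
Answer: 4242159413/42851 ≈ 98998.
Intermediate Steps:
O = 4 (O = -8 + 12 = 4)
F(R, g) = 0
r = 4/3 (r = (⅓)*4 = 4/3 ≈ 1.3333)
W(b) = ½ (W(b) = (b + 0)/(b + b) = b/((2*b)) = b*(1/(2*b)) = ½)
h/W(r) + 3885/(-42851) = 49499/(½) + 3885/(-42851) = 49499*2 + 3885*(-1/42851) = 98998 - 3885/42851 = 4242159413/42851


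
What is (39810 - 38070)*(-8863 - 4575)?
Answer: -23382120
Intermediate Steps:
(39810 - 38070)*(-8863 - 4575) = 1740*(-13438) = -23382120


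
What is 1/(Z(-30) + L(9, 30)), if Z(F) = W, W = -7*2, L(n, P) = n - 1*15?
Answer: -1/20 ≈ -0.050000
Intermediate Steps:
L(n, P) = -15 + n (L(n, P) = n - 15 = -15 + n)
W = -14
Z(F) = -14
1/(Z(-30) + L(9, 30)) = 1/(-14 + (-15 + 9)) = 1/(-14 - 6) = 1/(-20) = -1/20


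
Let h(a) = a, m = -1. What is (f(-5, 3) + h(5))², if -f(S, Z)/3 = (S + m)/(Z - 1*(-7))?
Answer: 1156/25 ≈ 46.240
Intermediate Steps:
f(S, Z) = -3*(-1 + S)/(7 + Z) (f(S, Z) = -3*(S - 1)/(Z - 1*(-7)) = -3*(-1 + S)/(Z + 7) = -3*(-1 + S)/(7 + Z))
(f(-5, 3) + h(5))² = (3*(1 - 1*(-5))/(7 + 3) + 5)² = (3*(1 + 5)/10 + 5)² = (3*(⅒)*6 + 5)² = (9/5 + 5)² = (34/5)² = 1156/25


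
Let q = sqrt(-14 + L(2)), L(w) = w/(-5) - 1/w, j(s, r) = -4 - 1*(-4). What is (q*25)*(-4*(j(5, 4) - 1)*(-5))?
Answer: -50*I*sqrt(1490) ≈ -1930.0*I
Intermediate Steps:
j(s, r) = 0 (j(s, r) = -4 + 4 = 0)
L(w) = -1/w - w/5 (L(w) = w*(-1/5) - 1/w = -w/5 - 1/w = -1/w - w/5)
q = I*sqrt(1490)/10 (q = sqrt(-14 + (-1/2 - 1/5*2)) = sqrt(-14 + (-1*1/2 - 2/5)) = sqrt(-14 + (-1/2 - 2/5)) = sqrt(-14 - 9/10) = sqrt(-149/10) = I*sqrt(1490)/10 ≈ 3.8601*I)
(q*25)*(-4*(j(5, 4) - 1)*(-5)) = ((I*sqrt(1490)/10)*25)*(-4*(0 - 1)*(-5)) = (5*I*sqrt(1490)/2)*(-4*(-1)*(-5)) = (5*I*sqrt(1490)/2)*(4*(-5)) = (5*I*sqrt(1490)/2)*(-20) = -50*I*sqrt(1490)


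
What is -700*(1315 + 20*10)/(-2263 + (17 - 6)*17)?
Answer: 88375/173 ≈ 510.84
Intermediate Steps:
-700*(1315 + 20*10)/(-2263 + (17 - 6)*17) = -700*(1315 + 200)/(-2263 + 11*17) = -1060500/(-2263 + 187) = -1060500/(-2076) = -1060500*(-1)/2076 = -700*(-505/692) = 88375/173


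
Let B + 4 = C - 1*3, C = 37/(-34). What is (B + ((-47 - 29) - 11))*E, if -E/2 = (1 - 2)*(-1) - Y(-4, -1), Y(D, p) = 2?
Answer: -3233/17 ≈ -190.18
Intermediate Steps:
C = -37/34 (C = 37*(-1/34) = -37/34 ≈ -1.0882)
E = 2 (E = -2*((1 - 2)*(-1) - 1*2) = -2*(-1*(-1) - 2) = -2*(1 - 2) = -2*(-1) = 2)
B = -275/34 (B = -4 + (-37/34 - 1*3) = -4 + (-37/34 - 3) = -4 - 139/34 = -275/34 ≈ -8.0882)
(B + ((-47 - 29) - 11))*E = (-275/34 + ((-47 - 29) - 11))*2 = (-275/34 + (-76 - 11))*2 = (-275/34 - 87)*2 = -3233/34*2 = -3233/17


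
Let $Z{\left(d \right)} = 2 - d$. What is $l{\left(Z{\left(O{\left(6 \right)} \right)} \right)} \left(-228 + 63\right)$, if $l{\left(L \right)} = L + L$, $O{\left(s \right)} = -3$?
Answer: $-1650$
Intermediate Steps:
$l{\left(L \right)} = 2 L$
$l{\left(Z{\left(O{\left(6 \right)} \right)} \right)} \left(-228 + 63\right) = 2 \left(2 - -3\right) \left(-228 + 63\right) = 2 \left(2 + 3\right) \left(-165\right) = 2 \cdot 5 \left(-165\right) = 10 \left(-165\right) = -1650$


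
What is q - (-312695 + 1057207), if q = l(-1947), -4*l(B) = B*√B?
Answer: -744512 + 1947*I*√1947/4 ≈ -7.4451e+5 + 21478.0*I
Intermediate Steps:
l(B) = -B^(3/2)/4 (l(B) = -B*√B/4 = -B^(3/2)/4)
q = 1947*I*√1947/4 (q = -(-1947)*I*√1947/4 = 1947*I*√1947/4 ≈ 21478.0*I)
q - (-312695 + 1057207) = 1947*I*√1947/4 - (-312695 + 1057207) = 1947*I*√1947/4 - 1*744512 = 1947*I*√1947/4 - 744512 = -744512 + 1947*I*√1947/4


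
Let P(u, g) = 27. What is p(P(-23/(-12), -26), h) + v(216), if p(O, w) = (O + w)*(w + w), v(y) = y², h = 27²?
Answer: 1148904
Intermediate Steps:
h = 729
p(O, w) = 2*w*(O + w) (p(O, w) = (O + w)*(2*w) = 2*w*(O + w))
p(P(-23/(-12), -26), h) + v(216) = 2*729*(27 + 729) + 216² = 2*729*756 + 46656 = 1102248 + 46656 = 1148904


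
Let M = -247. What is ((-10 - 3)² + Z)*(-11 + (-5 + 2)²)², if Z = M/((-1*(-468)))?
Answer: 6065/9 ≈ 673.89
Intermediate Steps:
Z = -19/36 (Z = -247/((-1*(-468))) = -247/468 = -247*1/468 = -19/36 ≈ -0.52778)
((-10 - 3)² + Z)*(-11 + (-5 + 2)²)² = ((-10 - 3)² - 19/36)*(-11 + (-5 + 2)²)² = ((-13)² - 19/36)*(-11 + (-3)²)² = (169 - 19/36)*(-11 + 9)² = (6065/36)*(-2)² = (6065/36)*4 = 6065/9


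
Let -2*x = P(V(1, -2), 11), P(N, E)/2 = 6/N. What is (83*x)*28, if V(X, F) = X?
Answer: -13944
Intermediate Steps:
P(N, E) = 12/N (P(N, E) = 2*(6/N) = 12/N)
x = -6 (x = -6/1 = -6 ≈ -6.0000)
(83*x)*28 = (83*(-6))*28 = -498*28 = -13944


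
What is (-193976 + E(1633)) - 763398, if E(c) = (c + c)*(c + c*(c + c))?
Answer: 17423188552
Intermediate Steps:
E(c) = 2*c*(c + 2*c**2) (E(c) = (2*c)*(c + c*(2*c)) = (2*c)*(c + 2*c**2) = 2*c*(c + 2*c**2))
(-193976 + E(1633)) - 763398 = (-193976 + 1633**2*(2 + 4*1633)) - 763398 = (-193976 + 2666689*(2 + 6532)) - 763398 = (-193976 + 2666689*6534) - 763398 = (-193976 + 17424145926) - 763398 = 17423951950 - 763398 = 17423188552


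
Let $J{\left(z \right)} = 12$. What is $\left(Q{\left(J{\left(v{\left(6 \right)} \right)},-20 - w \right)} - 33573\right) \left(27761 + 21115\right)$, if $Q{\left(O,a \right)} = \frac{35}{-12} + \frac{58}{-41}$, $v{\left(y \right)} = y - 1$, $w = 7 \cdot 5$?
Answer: $- \frac{67286151431}{41} \approx -1.6411 \cdot 10^{9}$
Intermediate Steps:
$w = 35$
$v{\left(y \right)} = -1 + y$
$Q{\left(O,a \right)} = - \frac{2131}{492}$ ($Q{\left(O,a \right)} = 35 \left(- \frac{1}{12}\right) + 58 \left(- \frac{1}{41}\right) = - \frac{35}{12} - \frac{58}{41} = - \frac{2131}{492}$)
$\left(Q{\left(J{\left(v{\left(6 \right)} \right)},-20 - w \right)} - 33573\right) \left(27761 + 21115\right) = \left(- \frac{2131}{492} - 33573\right) \left(27761 + 21115\right) = \left(- \frac{16520047}{492}\right) 48876 = - \frac{67286151431}{41}$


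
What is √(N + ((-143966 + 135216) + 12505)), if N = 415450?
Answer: √419205 ≈ 647.46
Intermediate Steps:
√(N + ((-143966 + 135216) + 12505)) = √(415450 + ((-143966 + 135216) + 12505)) = √(415450 + (-8750 + 12505)) = √(415450 + 3755) = √419205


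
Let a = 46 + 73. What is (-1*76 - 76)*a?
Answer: -18088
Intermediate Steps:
a = 119
(-1*76 - 76)*a = (-1*76 - 76)*119 = (-76 - 76)*119 = -152*119 = -18088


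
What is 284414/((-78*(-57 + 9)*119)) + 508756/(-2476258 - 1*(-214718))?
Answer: 4005235811/9688437360 ≈ 0.41340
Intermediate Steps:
284414/((-78*(-57 + 9)*119)) + 508756/(-2476258 - 1*(-214718)) = 284414/((-78*(-48)*119)) + 508756/(-2476258 + 214718) = 284414/((3744*119)) + 508756/(-2261540) = 284414/445536 + 508756*(-1/2261540) = 284414*(1/445536) - 127189/565385 = 10939/17136 - 127189/565385 = 4005235811/9688437360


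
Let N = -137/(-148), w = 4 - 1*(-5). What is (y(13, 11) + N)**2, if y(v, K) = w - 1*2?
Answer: 1375929/21904 ≈ 62.816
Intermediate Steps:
w = 9 (w = 4 + 5 = 9)
y(v, K) = 7 (y(v, K) = 9 - 1*2 = 9 - 2 = 7)
N = 137/148 (N = -137*(-1/148) = 137/148 ≈ 0.92568)
(y(13, 11) + N)**2 = (7 + 137/148)**2 = (1173/148)**2 = 1375929/21904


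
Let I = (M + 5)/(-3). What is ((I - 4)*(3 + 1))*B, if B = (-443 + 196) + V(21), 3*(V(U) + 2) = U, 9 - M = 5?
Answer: 6776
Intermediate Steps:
M = 4 (M = 9 - 1*5 = 9 - 5 = 4)
V(U) = -2 + U/3
B = -242 (B = (-443 + 196) + (-2 + (⅓)*21) = -247 + (-2 + 7) = -247 + 5 = -242)
I = -3 (I = (4 + 5)/(-3) = 9*(-⅓) = -3)
((I - 4)*(3 + 1))*B = ((-3 - 4)*(3 + 1))*(-242) = -7*4*(-242) = -28*(-242) = 6776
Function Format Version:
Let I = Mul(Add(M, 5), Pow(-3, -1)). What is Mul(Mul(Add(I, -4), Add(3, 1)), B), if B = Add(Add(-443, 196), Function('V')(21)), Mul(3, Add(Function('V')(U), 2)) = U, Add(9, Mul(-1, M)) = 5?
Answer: 6776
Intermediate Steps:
M = 4 (M = Add(9, Mul(-1, 5)) = Add(9, -5) = 4)
Function('V')(U) = Add(-2, Mul(Rational(1, 3), U))
B = -242 (B = Add(Add(-443, 196), Add(-2, Mul(Rational(1, 3), 21))) = Add(-247, Add(-2, 7)) = Add(-247, 5) = -242)
I = -3 (I = Mul(Add(4, 5), Pow(-3, -1)) = Mul(9, Rational(-1, 3)) = -3)
Mul(Mul(Add(I, -4), Add(3, 1)), B) = Mul(Mul(Add(-3, -4), Add(3, 1)), -242) = Mul(Mul(-7, 4), -242) = Mul(-28, -242) = 6776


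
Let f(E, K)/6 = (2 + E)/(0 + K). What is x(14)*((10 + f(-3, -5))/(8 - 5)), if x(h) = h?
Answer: 784/15 ≈ 52.267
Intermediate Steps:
f(E, K) = 6*(2 + E)/K (f(E, K) = 6*((2 + E)/(0 + K)) = 6*((2 + E)/K) = 6*(2 + E)/K)
x(14)*((10 + f(-3, -5))/(8 - 5)) = 14*((10 + 6*(2 - 3)/(-5))/(8 - 5)) = 14*((10 + 6*(-⅕)*(-1))/3) = 14*((10 + 6/5)*(⅓)) = 14*((56/5)*(⅓)) = 14*(56/15) = 784/15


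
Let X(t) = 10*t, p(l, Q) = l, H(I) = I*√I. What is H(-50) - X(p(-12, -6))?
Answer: 120 - 250*I*√2 ≈ 120.0 - 353.55*I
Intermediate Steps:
H(I) = I^(3/2)
H(-50) - X(p(-12, -6)) = (-50)^(3/2) - 10*(-12) = -250*I*√2 - 1*(-120) = -250*I*√2 + 120 = 120 - 250*I*√2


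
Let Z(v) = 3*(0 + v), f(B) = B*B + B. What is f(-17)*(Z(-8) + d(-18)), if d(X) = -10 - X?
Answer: -4352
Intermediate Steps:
f(B) = B + B² (f(B) = B² + B = B + B²)
Z(v) = 3*v
f(-17)*(Z(-8) + d(-18)) = (-17*(1 - 17))*(3*(-8) + (-10 - 1*(-18))) = (-17*(-16))*(-24 + (-10 + 18)) = 272*(-24 + 8) = 272*(-16) = -4352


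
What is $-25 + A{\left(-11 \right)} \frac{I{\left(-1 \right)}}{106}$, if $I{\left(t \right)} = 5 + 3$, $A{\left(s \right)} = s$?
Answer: $- \frac{1369}{53} \approx -25.83$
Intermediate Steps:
$I{\left(t \right)} = 8$
$-25 + A{\left(-11 \right)} \frac{I{\left(-1 \right)}}{106} = -25 - 11 \cdot \frac{8}{106} = -25 - 11 \cdot 8 \cdot \frac{1}{106} = -25 - \frac{44}{53} = - \frac{1369}{53}$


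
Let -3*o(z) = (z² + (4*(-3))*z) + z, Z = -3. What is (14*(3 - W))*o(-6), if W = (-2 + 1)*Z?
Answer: 0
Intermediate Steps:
W = 3 (W = (-2 + 1)*(-3) = -1*(-3) = 3)
o(z) = -z²/3 + 11*z/3 (o(z) = -((z² + (4*(-3))*z) + z)/3 = -((z² - 12*z) + z)/3 = -(z² - 11*z)/3 = -z²/3 + 11*z/3)
(14*(3 - W))*o(-6) = (14*(3 - 1*3))*((⅓)*(-6)*(11 - 1*(-6))) = (14*(3 - 3))*((⅓)*(-6)*(11 + 6)) = (14*0)*((⅓)*(-6)*17) = 0*(-34) = 0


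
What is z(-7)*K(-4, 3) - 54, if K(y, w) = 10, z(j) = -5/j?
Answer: -328/7 ≈ -46.857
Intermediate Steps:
z(-7)*K(-4, 3) - 54 = -5/(-7)*10 - 54 = -5*(-1/7)*10 - 54 = (5/7)*10 - 54 = 50/7 - 54 = -328/7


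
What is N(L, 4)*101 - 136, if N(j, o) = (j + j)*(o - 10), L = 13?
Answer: -15892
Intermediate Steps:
N(j, o) = 2*j*(-10 + o) (N(j, o) = (2*j)*(-10 + o) = 2*j*(-10 + o))
N(L, 4)*101 - 136 = (2*13*(-10 + 4))*101 - 136 = (2*13*(-6))*101 - 136 = -156*101 - 136 = -15756 - 136 = -15892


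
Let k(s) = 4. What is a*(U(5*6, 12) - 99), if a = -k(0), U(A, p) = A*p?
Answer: -1044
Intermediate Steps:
a = -4 (a = -1*4 = -4)
a*(U(5*6, 12) - 99) = -4*((5*6)*12 - 99) = -4*(30*12 - 99) = -4*(360 - 99) = -4*261 = -1044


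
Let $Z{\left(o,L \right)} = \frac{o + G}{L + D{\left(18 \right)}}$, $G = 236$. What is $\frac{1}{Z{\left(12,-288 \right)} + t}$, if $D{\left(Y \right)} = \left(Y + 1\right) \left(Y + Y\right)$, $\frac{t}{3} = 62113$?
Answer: $\frac{99}{18447623} \approx 5.3665 \cdot 10^{-6}$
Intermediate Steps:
$t = 186339$ ($t = 3 \cdot 62113 = 186339$)
$D{\left(Y \right)} = 2 Y \left(1 + Y\right)$ ($D{\left(Y \right)} = \left(1 + Y\right) 2 Y = 2 Y \left(1 + Y\right)$)
$Z{\left(o,L \right)} = \frac{236 + o}{684 + L}$ ($Z{\left(o,L \right)} = \frac{o + 236}{L + 2 \cdot 18 \left(1 + 18\right)} = \frac{236 + o}{L + 2 \cdot 18 \cdot 19} = \frac{236 + o}{L + 684} = \frac{236 + o}{684 + L}$)
$\frac{1}{Z{\left(12,-288 \right)} + t} = \frac{1}{\frac{236 + 12}{684 - 288} + 186339} = \frac{1}{\frac{1}{396} \cdot 248 + 186339} = \frac{1}{\frac{62}{99} + 186339} = \frac{1}{\frac{18447623}{99}} = \frac{99}{18447623}$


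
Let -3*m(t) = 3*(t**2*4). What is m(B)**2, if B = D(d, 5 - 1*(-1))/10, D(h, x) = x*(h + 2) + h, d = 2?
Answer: 456976/625 ≈ 731.16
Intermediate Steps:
D(h, x) = h + x*(2 + h) (D(h, x) = x*(2 + h) + h = h + x*(2 + h))
B = 13/5 (B = (2 + 2*(5 - 1*(-1)) + 2*(5 - 1*(-1)))/10 = (2 + 2*(5 + 1) + 2*(5 + 1))*(1/10) = (2 + 2*6 + 2*6)*(1/10) = (2 + 12 + 12)*(1/10) = 26*(1/10) = 13/5 ≈ 2.6000)
m(t) = -4*t**2 (m(t) = -t**2*4 = -4*t**2)
m(B)**2 = (-4*(13/5)**2)**2 = (-4*169/25)**2 = (-676/25)**2 = 456976/625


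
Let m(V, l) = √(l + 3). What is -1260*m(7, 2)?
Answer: -1260*√5 ≈ -2817.4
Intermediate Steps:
m(V, l) = √(3 + l)
-1260*m(7, 2) = -1260*√(3 + 2) = -1260*√5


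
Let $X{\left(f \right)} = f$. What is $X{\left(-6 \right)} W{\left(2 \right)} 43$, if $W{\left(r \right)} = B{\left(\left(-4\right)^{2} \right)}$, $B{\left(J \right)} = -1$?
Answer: $258$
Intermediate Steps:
$W{\left(r \right)} = -1$
$X{\left(-6 \right)} W{\left(2 \right)} 43 = \left(-6\right) \left(-1\right) 43 = 6 \cdot 43 = 258$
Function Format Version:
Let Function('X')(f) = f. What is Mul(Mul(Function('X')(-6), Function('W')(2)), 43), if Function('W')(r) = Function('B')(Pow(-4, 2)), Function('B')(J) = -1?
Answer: 258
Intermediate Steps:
Function('W')(r) = -1
Mul(Mul(Function('X')(-6), Function('W')(2)), 43) = Mul(Mul(-6, -1), 43) = Mul(6, 43) = 258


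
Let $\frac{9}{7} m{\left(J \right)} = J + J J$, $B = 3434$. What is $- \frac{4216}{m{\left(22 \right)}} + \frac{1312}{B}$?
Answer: $- \frac{31413148}{3040807} \approx -10.331$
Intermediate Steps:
$m{\left(J \right)} = \frac{7 J}{9} + \frac{7 J^{2}}{9}$ ($m{\left(J \right)} = \frac{7 \left(J + J J\right)}{9} = \frac{7 \left(J + J^{2}\right)}{9} = \frac{7 J}{9} + \frac{7 J^{2}}{9}$)
$- \frac{4216}{m{\left(22 \right)}} + \frac{1312}{B} = - \frac{4216}{\frac{7}{9} \cdot 22 \left(1 + 22\right)} + \frac{1312}{3434} = - \frac{4216}{\frac{7}{9} \cdot 22 \cdot 23} + 1312 \cdot \frac{1}{3434} = - \frac{4216}{\frac{3542}{9}} + \frac{656}{1717} = \left(-4216\right) \frac{9}{3542} + \frac{656}{1717} = - \frac{18972}{1771} + \frac{656}{1717} = - \frac{31413148}{3040807}$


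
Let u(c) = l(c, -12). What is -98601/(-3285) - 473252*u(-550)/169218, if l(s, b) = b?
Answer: 218152209/3431365 ≈ 63.576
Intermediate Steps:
u(c) = -12
-98601/(-3285) - 473252*u(-550)/169218 = -98601/(-3285) - 473252/(-126*(-1343)/(-12)) = -98601*(-1/3285) - 473252/(169218*(-1/12)) = 32867/1095 - 473252/(-28203/2) = 32867/1095 - 473252*(-2/28203) = 32867/1095 + 946504/28203 = 218152209/3431365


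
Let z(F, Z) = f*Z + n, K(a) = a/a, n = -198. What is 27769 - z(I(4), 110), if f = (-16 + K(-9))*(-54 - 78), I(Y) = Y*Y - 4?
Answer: -189833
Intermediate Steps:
K(a) = 1
I(Y) = -4 + Y² (I(Y) = Y² - 4 = -4 + Y²)
f = 1980 (f = (-16 + 1)*(-54 - 78) = -15*(-132) = 1980)
z(F, Z) = -198 + 1980*Z (z(F, Z) = 1980*Z - 198 = -198 + 1980*Z)
27769 - z(I(4), 110) = 27769 - (-198 + 1980*110) = 27769 - (-198 + 217800) = 27769 - 1*217602 = 27769 - 217602 = -189833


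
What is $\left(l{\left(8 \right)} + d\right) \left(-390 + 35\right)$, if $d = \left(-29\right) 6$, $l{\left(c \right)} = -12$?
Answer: $66030$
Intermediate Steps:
$d = -174$
$\left(l{\left(8 \right)} + d\right) \left(-390 + 35\right) = \left(-12 - 174\right) \left(-390 + 35\right) = \left(-186\right) \left(-355\right) = 66030$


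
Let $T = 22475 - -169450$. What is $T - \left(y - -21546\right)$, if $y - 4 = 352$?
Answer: $170023$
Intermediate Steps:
$y = 356$ ($y = 4 + 352 = 356$)
$T = 191925$ ($T = 22475 + 169450 = 191925$)
$T - \left(y - -21546\right) = 191925 - \left(356 - -21546\right) = 191925 - \left(356 + 21546\right) = 191925 - 21902 = 170023$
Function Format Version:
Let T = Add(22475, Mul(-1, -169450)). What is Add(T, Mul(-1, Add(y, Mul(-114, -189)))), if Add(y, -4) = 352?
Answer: 170023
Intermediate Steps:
y = 356 (y = Add(4, 352) = 356)
T = 191925 (T = Add(22475, 169450) = 191925)
Add(T, Mul(-1, Add(y, Mul(-114, -189)))) = Add(191925, Mul(-1, Add(356, Mul(-114, -189)))) = Add(191925, Mul(-1, Add(356, 21546))) = Add(191925, Mul(-1, 21902)) = Add(191925, -21902) = 170023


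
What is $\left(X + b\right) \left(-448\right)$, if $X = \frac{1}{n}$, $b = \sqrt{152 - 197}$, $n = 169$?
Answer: $- \frac{448}{169} - 1344 i \sqrt{5} \approx -2.6509 - 3005.3 i$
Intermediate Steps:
$b = 3 i \sqrt{5}$ ($b = \sqrt{-45} = 3 i \sqrt{5} \approx 6.7082 i$)
$X = \frac{1}{169} \approx 0.0059172$
$\left(X + b\right) \left(-448\right) = \left(\frac{1}{169} + 3 i \sqrt{5}\right) \left(-448\right) = - \frac{448}{169} - 1344 i \sqrt{5}$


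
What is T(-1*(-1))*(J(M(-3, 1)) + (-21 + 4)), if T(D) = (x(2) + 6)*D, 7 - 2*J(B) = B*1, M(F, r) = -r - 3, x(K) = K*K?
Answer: -115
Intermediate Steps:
x(K) = K**2
M(F, r) = -3 - r
J(B) = 7/2 - B/2
T(D) = 10*D (T(D) = (2**2 + 6)*D = (4 + 6)*D = 10*D)
T(-1*(-1))*(J(M(-3, 1)) + (-21 + 4)) = (10*(-1*(-1)))*((7/2 - (-3 - 1*1)/2) + (-21 + 4)) = (10*1)*((7/2 - (-3 - 1)/2) - 17) = 10*((7/2 - 1/2*(-4)) - 17) = 10*((7/2 + 2) - 17) = 10*(11/2 - 17) = 10*(-23/2) = -115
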